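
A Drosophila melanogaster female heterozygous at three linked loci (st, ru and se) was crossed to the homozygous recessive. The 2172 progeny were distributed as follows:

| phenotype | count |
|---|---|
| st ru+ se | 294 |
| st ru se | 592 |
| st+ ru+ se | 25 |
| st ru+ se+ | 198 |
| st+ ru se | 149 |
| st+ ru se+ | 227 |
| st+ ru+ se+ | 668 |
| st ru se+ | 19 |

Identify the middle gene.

The two most frequent reciprocal classes, st+ ru+ se+ and st ru se, are the parental types, so the F1 was st+ ru+ se+ / st ru se.
The two rarest classes, st+ ru+ se and st ru se+, are the double crossovers. Comparing them with the parentals, only the se allele has switched, so se is the middle locus and the order is st – se – ru.

se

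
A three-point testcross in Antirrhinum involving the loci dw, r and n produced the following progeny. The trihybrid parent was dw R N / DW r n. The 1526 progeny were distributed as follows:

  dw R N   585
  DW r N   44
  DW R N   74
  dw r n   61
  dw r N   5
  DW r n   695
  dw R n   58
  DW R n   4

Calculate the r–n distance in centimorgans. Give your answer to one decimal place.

7.3 centimorgans

The two rarest classes, dw r N and DW R n, are the double crossovers. Comparing them with the parentals, only the r allele has switched, so r is the middle locus and the order is dw – r – n.
Crossovers in the r–n interval produce the single-crossover classes dw R n and DW r N (58 + 44 = 102) plus the double crossovers (9).
RF(r–n) = (102 + 9) / 1526 = 111/1526 = 0.0727 → 7.3 centimorgans.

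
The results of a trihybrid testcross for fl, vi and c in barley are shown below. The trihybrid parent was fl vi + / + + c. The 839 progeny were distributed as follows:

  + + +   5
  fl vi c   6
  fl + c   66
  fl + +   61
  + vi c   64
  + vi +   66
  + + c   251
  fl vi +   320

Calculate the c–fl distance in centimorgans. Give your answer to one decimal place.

The two rarest classes, fl vi c and + + +, are the double crossovers. Comparing them with the parentals, only the c allele has switched, so c is the middle locus and the order is fl – c – vi.
Crossovers in the fl–c interval produce the single-crossover classes + vi + and fl + c (66 + 66 = 132) plus the double crossovers (11).
RF(fl–c) = (132 + 11) / 839 = 143/839 = 0.1704 → 17.0 centimorgans.

17.0 centimorgans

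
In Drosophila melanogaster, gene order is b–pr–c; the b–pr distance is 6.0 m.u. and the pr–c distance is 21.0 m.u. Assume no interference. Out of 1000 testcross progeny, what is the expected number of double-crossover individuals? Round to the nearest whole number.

Map distances give recombination frequencies of 0.060 and 0.210 for the two intervals.
With no interference, expected double-crossover frequency = 0.060 × 0.210 = 0.01260.
Expected number = 0.01260 × 1000 = 12.60 ≈ 13.

13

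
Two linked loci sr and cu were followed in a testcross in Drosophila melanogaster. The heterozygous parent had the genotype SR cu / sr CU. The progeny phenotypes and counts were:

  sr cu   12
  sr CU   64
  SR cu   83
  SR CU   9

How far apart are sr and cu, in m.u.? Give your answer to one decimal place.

12.5 m.u.

The recombinant classes are SR CU and sr cu: 9 + 12 = 21.
Recombination frequency = 21/168 = 0.1250 ≈ 12.5%, i.e. 12.5 m.u.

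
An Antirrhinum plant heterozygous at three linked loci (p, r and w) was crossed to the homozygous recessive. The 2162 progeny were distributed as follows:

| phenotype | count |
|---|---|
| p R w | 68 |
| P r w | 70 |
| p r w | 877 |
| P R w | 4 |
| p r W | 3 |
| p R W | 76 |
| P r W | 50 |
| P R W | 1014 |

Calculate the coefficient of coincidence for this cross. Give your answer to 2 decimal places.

The two most frequent reciprocal classes, p r w and P R W, are the parental types, so the F1 was p r w / P R W.
The two rarest classes, p r W and P R w, are the double crossovers. Comparing them with the parentals, only the w allele has switched, so w is the middle locus and the order is p – w – r.
p–w: (146 + 7)/2162 = 0.0708; w–r: (118 + 7)/2162 = 0.0578.
Expected DCO frequency = 0.0708 × 0.0578 ≈ 0.00409; observed = 7/2162 ≈ 0.00324.
Coefficient of coincidence = 0.00324/0.00409 ≈ 0.79.

0.79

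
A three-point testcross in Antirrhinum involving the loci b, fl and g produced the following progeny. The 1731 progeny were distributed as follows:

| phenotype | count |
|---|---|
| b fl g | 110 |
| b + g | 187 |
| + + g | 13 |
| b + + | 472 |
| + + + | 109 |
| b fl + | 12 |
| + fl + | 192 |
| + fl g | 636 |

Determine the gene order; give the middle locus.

fl

The two most frequent reciprocal classes, + fl g and b + +, are the parental types, so the F1 was + fl g / b + +.
The two rarest classes, + + g and b fl +, are the double crossovers. Comparing them with the parentals, only the fl allele has switched, so fl is the middle locus and the order is b – fl – g.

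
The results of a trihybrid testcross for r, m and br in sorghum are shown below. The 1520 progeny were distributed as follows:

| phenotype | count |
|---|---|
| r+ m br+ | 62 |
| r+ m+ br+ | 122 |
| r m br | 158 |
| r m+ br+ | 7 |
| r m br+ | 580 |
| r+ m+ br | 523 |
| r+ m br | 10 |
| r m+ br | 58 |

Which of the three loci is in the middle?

m

The two most frequent reciprocal classes, r m br+ and r+ m+ br, are the parental types, so the F1 was r m br+ / r+ m+ br.
The two rarest classes, r m+ br+ and r+ m br, are the double crossovers. Comparing them with the parentals, only the m allele has switched, so m is the middle locus and the order is br – m – r.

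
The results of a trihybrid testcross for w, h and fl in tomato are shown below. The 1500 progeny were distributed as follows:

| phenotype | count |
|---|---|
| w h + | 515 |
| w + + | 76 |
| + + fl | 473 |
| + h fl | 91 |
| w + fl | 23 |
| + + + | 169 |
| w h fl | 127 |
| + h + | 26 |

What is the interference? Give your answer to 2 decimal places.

The two most frequent reciprocal classes, w h + and + + fl, are the parental types, so the F1 was w h + / + + fl.
The two rarest classes, + h + and w + fl, are the double crossovers. Comparing them with the parentals, only the w allele has switched, so w is the middle locus and the order is fl – w – h.
fl–w: (296 + 49)/1500 = 0.2300; w–h: (167 + 49)/1500 = 0.1440.
Expected DCO frequency = 0.2300 × 0.1440 ≈ 0.03312; observed = 49/1500 ≈ 0.03267.
Coefficient of coincidence = 0.03267/0.03312 ≈ 0.99; interference = 1 − 0.99 = 0.01.

0.01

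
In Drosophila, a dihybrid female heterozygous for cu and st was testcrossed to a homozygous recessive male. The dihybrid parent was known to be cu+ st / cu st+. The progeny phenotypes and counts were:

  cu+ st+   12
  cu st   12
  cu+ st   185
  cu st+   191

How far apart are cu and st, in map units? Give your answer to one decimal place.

6.0 map units

The recombinant classes are cu+ st+ and cu st: 12 + 12 = 24.
Recombination frequency = 24/400 = 0.0600 ≈ 6.0%, i.e. 6.0 map units.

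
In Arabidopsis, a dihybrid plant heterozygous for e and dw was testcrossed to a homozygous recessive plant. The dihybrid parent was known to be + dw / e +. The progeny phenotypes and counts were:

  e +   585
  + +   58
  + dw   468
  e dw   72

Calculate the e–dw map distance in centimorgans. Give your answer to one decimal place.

The recombinant classes are + + and e dw: 58 + 72 = 130.
Recombination frequency = 130/1183 = 0.1099 ≈ 11.0%, i.e. 11.0 centimorgans.

11.0 centimorgans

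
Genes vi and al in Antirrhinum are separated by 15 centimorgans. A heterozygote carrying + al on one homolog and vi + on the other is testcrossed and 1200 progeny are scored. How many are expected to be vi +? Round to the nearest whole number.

510

A map distance of 15 centimorgans corresponds to a recombination frequency of 0.150.
The F1 is + al / vi +, so vi + is a parental gamete class with expected frequency (1 − r)/2 = 0.850/2 = 0.4250.
Expected number = 0.4250 × 1200 = 510.00 ≈ 510.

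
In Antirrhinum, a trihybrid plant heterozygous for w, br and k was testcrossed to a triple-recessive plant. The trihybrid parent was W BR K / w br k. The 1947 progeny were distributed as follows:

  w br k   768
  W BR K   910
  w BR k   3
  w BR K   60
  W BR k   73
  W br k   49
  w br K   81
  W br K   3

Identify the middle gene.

The two rarest classes, W br K and w BR k, are the double crossovers. Comparing them with the parentals, only the br allele has switched, so br is the middle locus and the order is k – br – w.

br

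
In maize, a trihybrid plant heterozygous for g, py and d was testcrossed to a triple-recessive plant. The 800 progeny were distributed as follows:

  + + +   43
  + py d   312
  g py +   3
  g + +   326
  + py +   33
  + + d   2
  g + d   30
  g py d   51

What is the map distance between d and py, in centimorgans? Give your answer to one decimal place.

8.5 centimorgans

The two most frequent reciprocal classes, + py d and g + +, are the parental types, so the F1 was + py d / g + +.
The two rarest classes, + + d and g py +, are the double crossovers. Comparing them with the parentals, only the py allele has switched, so py is the middle locus and the order is d – py – g.
Crossovers in the d–py interval produce the single-crossover classes + py + and g + d (33 + 30 = 63) plus the double crossovers (5).
RF(d–py) = (63 + 5) / 800 = 68/800 = 0.0850 → 8.5 centimorgans.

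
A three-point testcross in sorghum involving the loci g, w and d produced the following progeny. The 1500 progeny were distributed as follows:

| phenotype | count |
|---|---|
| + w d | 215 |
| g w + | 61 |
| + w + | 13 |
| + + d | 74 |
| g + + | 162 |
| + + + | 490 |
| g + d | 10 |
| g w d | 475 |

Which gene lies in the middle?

The two most frequent reciprocal classes, g w d and + + +, are the parental types, so the F1 was g w d / + + +.
The two rarest classes, g + d and + w +, are the double crossovers. Comparing them with the parentals, only the w allele has switched, so w is the middle locus and the order is d – w – g.

w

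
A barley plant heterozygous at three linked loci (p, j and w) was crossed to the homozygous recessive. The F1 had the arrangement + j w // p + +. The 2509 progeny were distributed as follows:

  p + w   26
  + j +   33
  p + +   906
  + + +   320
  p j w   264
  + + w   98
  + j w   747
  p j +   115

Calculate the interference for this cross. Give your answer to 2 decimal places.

0.15

The two rarest classes, + j + and p + w, are the double crossovers. Comparing them with the parentals, only the w allele has switched, so w is the middle locus and the order is p – w – j.
p–w: (584 + 59)/2509 = 0.2563; w–j: (213 + 59)/2509 = 0.1084.
Expected DCO frequency = 0.2563 × 0.1084 ≈ 0.02778; observed = 59/2509 ≈ 0.02352.
Coefficient of coincidence = 0.02352/0.02778 ≈ 0.85; interference = 1 − 0.85 = 0.15.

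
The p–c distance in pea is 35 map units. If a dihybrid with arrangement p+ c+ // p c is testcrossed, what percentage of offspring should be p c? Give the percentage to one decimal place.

32.5%

A map distance of 35 map units corresponds to a recombination frequency of 0.350.
The F1 is p+ c+ / p c, so p c is a parental gamete class with expected frequency (1 − r)/2 = 0.650/2 = 0.3250.
That is 0.3250 = 32.5% of the progeny.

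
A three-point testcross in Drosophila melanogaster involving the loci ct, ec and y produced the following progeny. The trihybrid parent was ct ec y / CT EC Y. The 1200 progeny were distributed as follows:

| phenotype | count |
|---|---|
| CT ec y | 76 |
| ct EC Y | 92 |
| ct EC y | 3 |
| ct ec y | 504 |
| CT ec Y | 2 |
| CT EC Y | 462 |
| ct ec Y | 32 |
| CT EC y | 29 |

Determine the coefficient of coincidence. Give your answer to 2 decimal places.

0.53

The two rarest classes, ct EC y and CT ec Y, are the double crossovers. Comparing them with the parentals, only the ec allele has switched, so ec is the middle locus and the order is y – ec – ct.
y–ec: (61 + 5)/1200 = 0.0550; ec–ct: (168 + 5)/1200 = 0.1442.
Expected DCO frequency = 0.0550 × 0.1442 ≈ 0.00793; observed = 5/1200 ≈ 0.00417.
Coefficient of coincidence = 0.00417/0.00793 ≈ 0.53.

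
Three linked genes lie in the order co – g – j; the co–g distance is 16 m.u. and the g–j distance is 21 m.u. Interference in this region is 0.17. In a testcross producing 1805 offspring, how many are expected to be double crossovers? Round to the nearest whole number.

50

Map distances give recombination frequencies of 0.160 and 0.210 for the two intervals.
With interference 0.17 (so coincidence = 0.83), expected double-crossover frequency = 0.160 × 0.210 × 0.83 = 0.02789.
Expected number = 0.02789 × 1805 = 50.34 ≈ 50.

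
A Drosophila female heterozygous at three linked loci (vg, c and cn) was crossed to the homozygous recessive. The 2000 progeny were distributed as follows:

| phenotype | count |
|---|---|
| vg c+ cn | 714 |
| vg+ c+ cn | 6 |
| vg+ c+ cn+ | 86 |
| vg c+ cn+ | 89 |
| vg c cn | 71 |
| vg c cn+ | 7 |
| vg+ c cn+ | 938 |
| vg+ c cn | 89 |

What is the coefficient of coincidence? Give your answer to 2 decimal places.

The two most frequent reciprocal classes, vg+ c cn+ and vg c+ cn, are the parental types, so the F1 was vg+ c cn+ / vg c+ cn.
The two rarest classes, vg c cn+ and vg+ c+ cn, are the double crossovers. Comparing them with the parentals, only the vg allele has switched, so vg is the middle locus and the order is cn – vg – c.
cn–vg: (178 + 13)/2000 = 0.0955; vg–c: (157 + 13)/2000 = 0.0850.
Expected DCO frequency = 0.0955 × 0.0850 ≈ 0.00812; observed = 13/2000 ≈ 0.00650.
Coefficient of coincidence = 0.00650/0.00812 ≈ 0.80.

0.80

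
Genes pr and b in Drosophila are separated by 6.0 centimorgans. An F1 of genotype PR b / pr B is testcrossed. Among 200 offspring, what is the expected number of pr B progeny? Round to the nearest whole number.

94

A map distance of 6.0 centimorgans corresponds to a recombination frequency of 0.060.
The F1 is PR b / pr B, so pr B is a parental gamete class with expected frequency (1 − r)/2 = 0.940/2 = 0.4700.
Expected number = 0.4700 × 200 = 94.00 ≈ 94.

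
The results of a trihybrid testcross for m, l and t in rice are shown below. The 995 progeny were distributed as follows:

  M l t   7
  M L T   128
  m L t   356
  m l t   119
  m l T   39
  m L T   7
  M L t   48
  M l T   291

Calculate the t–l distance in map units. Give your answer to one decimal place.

The two most frequent reciprocal classes, M l T and m L t, are the parental types, so the F1 was M l T / m L t.
The two rarest classes, M l t and m L T, are the double crossovers. Comparing them with the parentals, only the t allele has switched, so t is the middle locus and the order is l – t – m.
Crossovers in the l–t interval produce the single-crossover classes M L T and m l t (128 + 119 = 247) plus the double crossovers (14).
RF(l–t) = (247 + 14) / 995 = 261/995 = 0.2623 → 26.2 map units.

26.2 map units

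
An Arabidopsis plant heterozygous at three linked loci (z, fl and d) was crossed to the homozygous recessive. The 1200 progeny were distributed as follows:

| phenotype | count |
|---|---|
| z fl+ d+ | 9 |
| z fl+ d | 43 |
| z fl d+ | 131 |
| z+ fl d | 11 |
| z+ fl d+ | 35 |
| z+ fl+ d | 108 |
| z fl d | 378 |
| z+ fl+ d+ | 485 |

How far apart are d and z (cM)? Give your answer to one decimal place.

21.6 cM

The two most frequent reciprocal classes, z fl d and z+ fl+ d+, are the parental types, so the F1 was z fl d / z+ fl+ d+.
The two rarest classes, z+ fl d and z fl+ d+, are the double crossovers. Comparing them with the parentals, only the z allele has switched, so z is the middle locus and the order is fl – z – d.
Crossovers in the z–d interval produce the single-crossover classes z fl d+ and z+ fl+ d (131 + 108 = 239) plus the double crossovers (20).
RF(z–d) = (239 + 20) / 1200 = 259/1200 = 0.2158 → 21.6 cM.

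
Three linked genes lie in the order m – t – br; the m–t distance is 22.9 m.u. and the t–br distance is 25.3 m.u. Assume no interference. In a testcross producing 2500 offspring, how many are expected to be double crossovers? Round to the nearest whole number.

145

Map distances give recombination frequencies of 0.229 and 0.253 for the two intervals.
With no interference, expected double-crossover frequency = 0.229 × 0.253 = 0.05794.
Expected number = 0.05794 × 2500 = 144.84 ≈ 145.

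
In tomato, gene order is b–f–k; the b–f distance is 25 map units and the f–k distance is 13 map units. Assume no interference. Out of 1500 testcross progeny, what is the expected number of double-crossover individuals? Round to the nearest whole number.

49

Map distances give recombination frequencies of 0.250 and 0.130 for the two intervals.
With no interference, expected double-crossover frequency = 0.250 × 0.130 = 0.03250.
Expected number = 0.03250 × 1500 = 48.75 ≈ 49.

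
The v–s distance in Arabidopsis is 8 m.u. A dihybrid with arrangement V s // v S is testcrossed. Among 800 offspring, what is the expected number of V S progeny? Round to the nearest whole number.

32

A map distance of 8 m.u. corresponds to a recombination frequency of 0.080.
The F1 is V s / v S, so V S is a recombinant gamete class with expected frequency r/2 = 0.080/2 = 0.0400.
Expected number = 0.0400 × 800 = 32.00 ≈ 32.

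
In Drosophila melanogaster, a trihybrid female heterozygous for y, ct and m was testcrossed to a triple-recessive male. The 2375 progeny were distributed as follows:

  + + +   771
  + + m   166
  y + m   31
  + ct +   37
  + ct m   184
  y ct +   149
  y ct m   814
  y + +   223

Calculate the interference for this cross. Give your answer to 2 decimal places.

The two most frequent reciprocal classes, + + + and y ct m, are the parental types, so the F1 was + + + / y ct m.
The two rarest classes, + ct + and y + m, are the double crossovers. Comparing them with the parentals, only the ct allele has switched, so ct is the middle locus and the order is y – ct – m.
y–ct: (407 + 68)/2375 = 0.2000; ct–m: (315 + 68)/2375 = 0.1613.
Expected DCO frequency = 0.2000 × 0.1613 ≈ 0.03226; observed = 68/2375 ≈ 0.02863.
Coefficient of coincidence = 0.02863/0.03226 ≈ 0.89; interference = 1 − 0.89 = 0.11.

0.11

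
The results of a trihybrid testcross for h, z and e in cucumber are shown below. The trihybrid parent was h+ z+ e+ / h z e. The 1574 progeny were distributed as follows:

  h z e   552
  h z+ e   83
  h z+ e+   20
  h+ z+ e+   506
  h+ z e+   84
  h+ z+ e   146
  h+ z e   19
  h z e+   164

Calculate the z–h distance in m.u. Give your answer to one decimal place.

13.1 m.u.

The two rarest classes, h z+ e+ and h+ z e, are the double crossovers. Comparing them with the parentals, only the h allele has switched, so h is the middle locus and the order is e – h – z.
Crossovers in the h–z interval produce the single-crossover classes h+ z e+ and h z+ e (84 + 83 = 167) plus the double crossovers (39).
RF(h–z) = (167 + 39) / 1574 = 206/1574 = 0.1309 → 13.1 m.u.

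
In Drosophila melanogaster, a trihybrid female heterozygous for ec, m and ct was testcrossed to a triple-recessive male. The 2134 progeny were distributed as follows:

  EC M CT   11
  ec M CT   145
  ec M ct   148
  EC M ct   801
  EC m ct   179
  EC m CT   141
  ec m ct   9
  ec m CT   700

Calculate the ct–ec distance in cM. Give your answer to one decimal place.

The two most frequent reciprocal classes, EC M ct and ec m CT, are the parental types, so the F1 was EC M ct / ec m CT.
The two rarest classes, EC M CT and ec m ct, are the double crossovers. Comparing them with the parentals, only the ct allele has switched, so ct is the middle locus and the order is m – ct – ec.
Crossovers in the ct–ec interval produce the single-crossover classes ec M ct and EC m CT (148 + 141 = 289) plus the double crossovers (20).
RF(ct–ec) = (289 + 20) / 2134 = 309/2134 = 0.1448 → 14.5 cM.

14.5 cM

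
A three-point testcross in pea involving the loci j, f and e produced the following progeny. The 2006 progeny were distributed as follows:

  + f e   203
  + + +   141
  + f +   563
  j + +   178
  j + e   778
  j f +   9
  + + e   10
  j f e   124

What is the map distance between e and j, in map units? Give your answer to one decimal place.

The two most frequent reciprocal classes, j + e and + f +, are the parental types, so the F1 was j + e / + f +.
The two rarest classes, + + e and j f +, are the double crossovers. Comparing them with the parentals, only the j allele has switched, so j is the middle locus and the order is f – j – e.
Crossovers in the j–e interval produce the single-crossover classes j + + and + f e (178 + 203 = 381) plus the double crossovers (19).
RF(j–e) = (381 + 19) / 2006 = 400/2006 = 0.1994 → 19.9 map units.

19.9 map units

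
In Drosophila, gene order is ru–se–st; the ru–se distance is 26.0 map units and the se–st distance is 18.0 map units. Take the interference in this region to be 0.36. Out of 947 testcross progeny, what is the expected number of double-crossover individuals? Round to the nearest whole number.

28

Map distances give recombination frequencies of 0.260 and 0.180 for the two intervals.
With interference 0.36 (so coincidence = 0.64), expected double-crossover frequency = 0.260 × 0.180 × 0.64 = 0.02995.
Expected number = 0.02995 × 947 = 28.36 ≈ 28.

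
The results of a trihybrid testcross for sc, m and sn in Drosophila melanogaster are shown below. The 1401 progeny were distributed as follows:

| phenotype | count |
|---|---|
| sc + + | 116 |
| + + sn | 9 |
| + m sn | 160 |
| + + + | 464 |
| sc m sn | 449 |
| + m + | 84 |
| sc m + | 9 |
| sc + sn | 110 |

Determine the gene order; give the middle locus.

The two most frequent reciprocal classes, sc m sn and + + +, are the parental types, so the F1 was sc m sn / + + +.
The two rarest classes, sc m + and + + sn, are the double crossovers. Comparing them with the parentals, only the sn allele has switched, so sn is the middle locus and the order is m – sn – sc.

sn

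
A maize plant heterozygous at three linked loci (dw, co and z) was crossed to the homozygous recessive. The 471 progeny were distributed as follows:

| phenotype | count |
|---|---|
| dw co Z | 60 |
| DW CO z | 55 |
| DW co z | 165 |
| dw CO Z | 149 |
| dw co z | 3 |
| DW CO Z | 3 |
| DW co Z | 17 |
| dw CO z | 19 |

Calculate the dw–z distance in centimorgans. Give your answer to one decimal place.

The two most frequent reciprocal classes, DW co z and dw CO Z, are the parental types, so the F1 was DW co z / dw CO Z.
The two rarest classes, dw co z and DW CO Z, are the double crossovers. Comparing them with the parentals, only the dw allele has switched, so dw is the middle locus and the order is z – dw – co.
Crossovers in the z–dw interval produce the single-crossover classes DW co Z and dw CO z (17 + 19 = 36) plus the double crossovers (6).
RF(z–dw) = (36 + 6) / 471 = 42/471 = 0.0892 → 8.9 centimorgans.

8.9 centimorgans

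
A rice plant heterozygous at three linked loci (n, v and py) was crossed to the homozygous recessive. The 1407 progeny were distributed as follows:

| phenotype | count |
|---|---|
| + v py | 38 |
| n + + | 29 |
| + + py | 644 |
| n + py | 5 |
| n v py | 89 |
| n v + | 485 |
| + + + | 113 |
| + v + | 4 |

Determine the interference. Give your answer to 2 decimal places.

The two most frequent reciprocal classes, n v + and + + py, are the parental types, so the F1 was n v + / + + py.
The two rarest classes, + v + and n + py, are the double crossovers. Comparing them with the parentals, only the n allele has switched, so n is the middle locus and the order is py – n – v.
py–n: (202 + 9)/1407 = 0.1500; n–v: (67 + 9)/1407 = 0.0540.
Expected DCO frequency = 0.1500 × 0.0540 ≈ 0.00810; observed = 9/1407 ≈ 0.00640.
Coefficient of coincidence = 0.00640/0.00810 ≈ 0.79; interference = 1 − 0.79 = 0.21.

0.21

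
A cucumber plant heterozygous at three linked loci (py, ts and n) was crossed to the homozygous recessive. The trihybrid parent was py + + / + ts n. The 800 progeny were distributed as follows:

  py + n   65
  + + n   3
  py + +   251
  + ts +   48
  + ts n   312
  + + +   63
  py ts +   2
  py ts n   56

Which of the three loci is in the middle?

The two rarest classes, py ts + and + + n, are the double crossovers. Comparing them with the parentals, only the ts allele has switched, so ts is the middle locus and the order is py – ts – n.

ts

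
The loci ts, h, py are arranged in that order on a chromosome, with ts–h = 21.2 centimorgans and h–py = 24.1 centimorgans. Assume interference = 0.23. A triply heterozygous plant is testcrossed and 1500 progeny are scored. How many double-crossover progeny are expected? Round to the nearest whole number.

Map distances give recombination frequencies of 0.212 and 0.241 for the two intervals.
With interference 0.23 (so coincidence = 0.77), expected double-crossover frequency = 0.212 × 0.241 × 0.77 = 0.03934.
Expected number = 0.03934 × 1500 = 59.01 ≈ 59.

59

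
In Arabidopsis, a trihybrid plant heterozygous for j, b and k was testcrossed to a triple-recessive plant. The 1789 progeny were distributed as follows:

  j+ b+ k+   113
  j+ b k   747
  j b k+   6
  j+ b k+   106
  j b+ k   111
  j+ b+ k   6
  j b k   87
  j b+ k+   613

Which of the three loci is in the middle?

b

The two most frequent reciprocal classes, j+ b k and j b+ k+, are the parental types, so the F1 was j+ b k / j b+ k+.
The two rarest classes, j+ b+ k and j b k+, are the double crossovers. Comparing them with the parentals, only the b allele has switched, so b is the middle locus and the order is j – b – k.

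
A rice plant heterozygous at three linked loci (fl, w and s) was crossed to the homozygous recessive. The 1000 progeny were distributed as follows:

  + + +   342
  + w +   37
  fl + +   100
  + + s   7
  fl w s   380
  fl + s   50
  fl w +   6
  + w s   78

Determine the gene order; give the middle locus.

s

The two most frequent reciprocal classes, fl w s and + + +, are the parental types, so the F1 was fl w s / + + +.
The two rarest classes, fl w + and + + s, are the double crossovers. Comparing them with the parentals, only the s allele has switched, so s is the middle locus and the order is w – s – fl.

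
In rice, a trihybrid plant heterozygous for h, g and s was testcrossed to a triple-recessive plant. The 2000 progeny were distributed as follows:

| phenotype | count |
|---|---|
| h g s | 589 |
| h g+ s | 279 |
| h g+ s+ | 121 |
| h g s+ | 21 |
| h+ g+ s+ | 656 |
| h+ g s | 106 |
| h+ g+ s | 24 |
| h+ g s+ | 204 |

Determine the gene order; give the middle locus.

s

The two most frequent reciprocal classes, h g s and h+ g+ s+, are the parental types, so the F1 was h g s / h+ g+ s+.
The two rarest classes, h g s+ and h+ g+ s, are the double crossovers. Comparing them with the parentals, only the s allele has switched, so s is the middle locus and the order is h – s – g.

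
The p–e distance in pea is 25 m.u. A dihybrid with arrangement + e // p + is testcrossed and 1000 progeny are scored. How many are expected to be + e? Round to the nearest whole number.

375

A map distance of 25 m.u. corresponds to a recombination frequency of 0.250.
The F1 is + e / p +, so + e is a parental gamete class with expected frequency (1 − r)/2 = 0.750/2 = 0.3750.
Expected number = 0.3750 × 1000 = 375.00 ≈ 375.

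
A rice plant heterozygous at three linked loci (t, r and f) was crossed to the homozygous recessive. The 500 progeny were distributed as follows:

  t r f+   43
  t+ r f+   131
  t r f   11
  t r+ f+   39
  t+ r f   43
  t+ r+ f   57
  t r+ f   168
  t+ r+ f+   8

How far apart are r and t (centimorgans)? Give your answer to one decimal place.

23.8 centimorgans

The two most frequent reciprocal classes, t+ r f+ and t r+ f, are the parental types, so the F1 was t+ r f+ / t r+ f.
The two rarest classes, t+ r+ f+ and t r f, are the double crossovers. Comparing them with the parentals, only the r allele has switched, so r is the middle locus and the order is f – r – t.
Crossovers in the r–t interval produce the single-crossover classes t r f+ and t+ r+ f (43 + 57 = 100) plus the double crossovers (19).
RF(r–t) = (100 + 19) / 500 = 119/500 = 0.2380 → 23.8 centimorgans.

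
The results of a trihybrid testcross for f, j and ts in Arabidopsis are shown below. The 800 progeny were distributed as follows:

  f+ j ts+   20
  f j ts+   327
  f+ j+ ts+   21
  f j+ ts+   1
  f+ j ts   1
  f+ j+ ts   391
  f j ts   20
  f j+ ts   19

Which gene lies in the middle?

The two most frequent reciprocal classes, f j ts+ and f+ j+ ts, are the parental types, so the F1 was f j ts+ / f+ j+ ts.
The two rarest classes, f j+ ts+ and f+ j ts, are the double crossovers. Comparing them with the parentals, only the j allele has switched, so j is the middle locus and the order is ts – j – f.

j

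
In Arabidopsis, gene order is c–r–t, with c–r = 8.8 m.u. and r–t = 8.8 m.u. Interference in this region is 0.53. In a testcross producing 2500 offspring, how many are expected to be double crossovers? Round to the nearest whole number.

Map distances give recombination frequencies of 0.088 and 0.088 for the two intervals.
With interference 0.53 (so coincidence = 0.47), expected double-crossover frequency = 0.088 × 0.088 × 0.47 = 0.00364.
Expected number = 0.00364 × 2500 = 9.10 ≈ 9.

9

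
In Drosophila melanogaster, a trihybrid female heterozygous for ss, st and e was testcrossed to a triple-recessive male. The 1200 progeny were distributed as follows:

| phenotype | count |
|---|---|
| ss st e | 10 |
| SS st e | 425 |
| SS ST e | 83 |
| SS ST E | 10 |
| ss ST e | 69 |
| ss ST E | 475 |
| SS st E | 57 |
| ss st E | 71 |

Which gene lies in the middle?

ss

The two most frequent reciprocal classes, SS st e and ss ST E, are the parental types, so the F1 was SS st e / ss ST E.
The two rarest classes, ss st e and SS ST E, are the double crossovers. Comparing them with the parentals, only the ss allele has switched, so ss is the middle locus and the order is e – ss – st.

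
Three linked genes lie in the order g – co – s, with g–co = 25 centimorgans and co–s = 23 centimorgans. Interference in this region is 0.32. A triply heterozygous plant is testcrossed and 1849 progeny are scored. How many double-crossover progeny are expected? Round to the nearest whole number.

72

Map distances give recombination frequencies of 0.250 and 0.230 for the two intervals.
With interference 0.32 (so coincidence = 0.68), expected double-crossover frequency = 0.250 × 0.230 × 0.68 = 0.03910.
Expected number = 0.03910 × 1849 = 72.30 ≈ 72.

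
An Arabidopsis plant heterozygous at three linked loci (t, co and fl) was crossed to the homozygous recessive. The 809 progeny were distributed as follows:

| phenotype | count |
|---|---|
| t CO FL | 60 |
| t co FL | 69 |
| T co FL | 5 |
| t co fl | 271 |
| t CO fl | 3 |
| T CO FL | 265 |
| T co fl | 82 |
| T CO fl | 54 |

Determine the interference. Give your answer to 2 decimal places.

The two most frequent reciprocal classes, T CO FL and t co fl, are the parental types, so the F1 was T CO FL / t co fl.
The two rarest classes, T co FL and t CO fl, are the double crossovers. Comparing them with the parentals, only the co allele has switched, so co is the middle locus and the order is fl – co – t.
fl–co: (123 + 8)/809 = 0.1619; co–t: (142 + 8)/809 = 0.1854.
Expected DCO frequency = 0.1619 × 0.1854 ≈ 0.03002; observed = 8/809 ≈ 0.00989.
Coefficient of coincidence = 0.00989/0.03002 ≈ 0.33; interference = 1 − 0.33 = 0.67.

0.67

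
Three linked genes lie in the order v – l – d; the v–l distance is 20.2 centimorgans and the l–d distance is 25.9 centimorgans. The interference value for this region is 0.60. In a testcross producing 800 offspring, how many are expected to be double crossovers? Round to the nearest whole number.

17

Map distances give recombination frequencies of 0.202 and 0.259 for the two intervals.
With interference 0.60 (so coincidence = 0.40), expected double-crossover frequency = 0.202 × 0.259 × 0.40 = 0.02093.
Expected number = 0.02093 × 800 = 16.74 ≈ 17.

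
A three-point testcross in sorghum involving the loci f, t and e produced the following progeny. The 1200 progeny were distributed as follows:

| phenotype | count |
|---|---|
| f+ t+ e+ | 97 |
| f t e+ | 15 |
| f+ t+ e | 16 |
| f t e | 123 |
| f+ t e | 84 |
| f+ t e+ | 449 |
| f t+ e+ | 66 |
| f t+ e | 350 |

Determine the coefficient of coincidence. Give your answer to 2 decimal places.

The two most frequent reciprocal classes, f+ t e+ and f t+ e, are the parental types, so the F1 was f+ t e+ / f t+ e.
The two rarest classes, f t e+ and f+ t+ e, are the double crossovers. Comparing them with the parentals, only the f allele has switched, so f is the middle locus and the order is t – f – e.
t–f: (220 + 31)/1200 = 0.2092; f–e: (150 + 31)/1200 = 0.1508.
Expected DCO frequency = 0.2092 × 0.1508 ≈ 0.03155; observed = 31/1200 ≈ 0.02583.
Coefficient of coincidence = 0.02583/0.03155 ≈ 0.82.

0.82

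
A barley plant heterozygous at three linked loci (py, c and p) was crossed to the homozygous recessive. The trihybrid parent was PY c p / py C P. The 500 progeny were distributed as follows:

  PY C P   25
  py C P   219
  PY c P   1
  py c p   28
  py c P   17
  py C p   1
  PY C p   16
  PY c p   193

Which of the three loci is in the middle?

The two rarest classes, PY c P and py C p, are the double crossovers. Comparing them with the parentals, only the p allele has switched, so p is the middle locus and the order is py – p – c.

p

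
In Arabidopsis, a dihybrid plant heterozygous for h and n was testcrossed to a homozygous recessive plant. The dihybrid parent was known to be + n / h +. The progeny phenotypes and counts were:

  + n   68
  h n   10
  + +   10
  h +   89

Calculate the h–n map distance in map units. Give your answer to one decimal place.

The recombinant classes are + + and h n: 10 + 10 = 20.
Recombination frequency = 20/177 = 0.1130 ≈ 11.3%, i.e. 11.3 map units.

11.3 map units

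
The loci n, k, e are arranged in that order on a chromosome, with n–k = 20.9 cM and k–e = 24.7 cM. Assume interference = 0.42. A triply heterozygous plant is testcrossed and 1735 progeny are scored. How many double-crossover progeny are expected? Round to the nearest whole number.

52

Map distances give recombination frequencies of 0.209 and 0.247 for the two intervals.
With interference 0.42 (so coincidence = 0.58), expected double-crossover frequency = 0.209 × 0.247 × 0.58 = 0.02994.
Expected number = 0.02994 × 1735 = 51.95 ≈ 52.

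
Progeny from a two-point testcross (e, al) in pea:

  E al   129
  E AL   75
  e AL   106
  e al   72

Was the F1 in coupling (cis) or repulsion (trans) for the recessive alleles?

The two most frequent classes are E al (129) and e AL (106); these are the parental (non-recombinant) types.
So the F1 carried E al on one chromosome and e AL on the other — the recessive alleles are on opposite chromosomes (trans / repulsion).

trans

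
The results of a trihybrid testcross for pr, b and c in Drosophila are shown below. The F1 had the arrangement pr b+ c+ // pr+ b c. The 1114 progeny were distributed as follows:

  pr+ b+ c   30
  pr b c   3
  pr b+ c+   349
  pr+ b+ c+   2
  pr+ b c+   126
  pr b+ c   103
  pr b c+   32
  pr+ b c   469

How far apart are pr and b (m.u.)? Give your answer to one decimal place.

The two rarest classes, pr+ b+ c+ and pr b c, are the double crossovers. Comparing them with the parentals, only the pr allele has switched, so pr is the middle locus and the order is b – pr – c.
Crossovers in the b–pr interval produce the single-crossover classes pr b c+ and pr+ b+ c (32 + 30 = 62) plus the double crossovers (5).
RF(b–pr) = (62 + 5) / 1114 = 67/1114 = 0.0601 → 6.0 m.u.

6.0 m.u.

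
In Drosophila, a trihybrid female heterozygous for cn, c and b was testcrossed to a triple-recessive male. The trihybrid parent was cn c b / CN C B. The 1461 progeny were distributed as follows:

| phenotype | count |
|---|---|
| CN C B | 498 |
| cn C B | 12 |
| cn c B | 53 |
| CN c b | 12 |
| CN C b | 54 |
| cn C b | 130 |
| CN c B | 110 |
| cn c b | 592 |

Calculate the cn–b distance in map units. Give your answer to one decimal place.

9.0 map units

The two rarest classes, CN c b and cn C B, are the double crossovers. Comparing them with the parentals, only the cn allele has switched, so cn is the middle locus and the order is b – cn – c.
Crossovers in the b–cn interval produce the single-crossover classes cn c B and CN C b (53 + 54 = 107) plus the double crossovers (24).
RF(b–cn) = (107 + 24) / 1461 = 131/1461 = 0.0897 → 9.0 map units.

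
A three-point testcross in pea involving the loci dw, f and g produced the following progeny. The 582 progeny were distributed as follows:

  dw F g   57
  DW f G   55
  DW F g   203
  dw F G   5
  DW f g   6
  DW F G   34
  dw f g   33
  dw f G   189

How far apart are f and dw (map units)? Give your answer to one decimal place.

The two most frequent reciprocal classes, dw f G and DW F g, are the parental types, so the F1 was dw f G / DW F g.
The two rarest classes, dw F G and DW f g, are the double crossovers. Comparing them with the parentals, only the f allele has switched, so f is the middle locus and the order is g – f – dw.
Crossovers in the f–dw interval produce the single-crossover classes DW f G and dw F g (55 + 57 = 112) plus the double crossovers (11).
RF(f–dw) = (112 + 11) / 582 = 123/582 = 0.2113 → 21.1 map units.

21.1 map units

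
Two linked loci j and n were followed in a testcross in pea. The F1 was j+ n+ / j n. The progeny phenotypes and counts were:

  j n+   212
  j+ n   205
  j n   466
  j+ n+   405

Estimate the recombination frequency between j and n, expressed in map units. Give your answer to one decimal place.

32.4 map units

The recombinant classes are j+ n and j n+: 205 + 212 = 417.
Recombination frequency = 417/1288 = 0.3238 ≈ 32.4%, i.e. 32.4 map units.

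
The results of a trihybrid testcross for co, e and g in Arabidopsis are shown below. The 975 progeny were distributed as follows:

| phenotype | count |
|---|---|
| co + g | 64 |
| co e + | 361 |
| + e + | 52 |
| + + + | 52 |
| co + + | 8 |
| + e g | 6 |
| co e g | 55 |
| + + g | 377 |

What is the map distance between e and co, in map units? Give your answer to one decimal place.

The two most frequent reciprocal classes, + + g and co e +, are the parental types, so the F1 was + + g / co e +.
The two rarest classes, + e g and co + +, are the double crossovers. Comparing them with the parentals, only the e allele has switched, so e is the middle locus and the order is g – e – co.
Crossovers in the e–co interval produce the single-crossover classes co + g and + e + (64 + 52 = 116) plus the double crossovers (14).
RF(e–co) = (116 + 14) / 975 = 130/975 = 0.1333 → 13.3 map units.

13.3 map units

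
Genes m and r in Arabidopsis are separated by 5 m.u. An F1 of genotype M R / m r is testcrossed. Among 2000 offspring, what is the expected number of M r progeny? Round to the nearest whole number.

50

A map distance of 5 m.u. corresponds to a recombination frequency of 0.050.
The F1 is M R / m r, so M r is a recombinant gamete class with expected frequency r/2 = 0.050/2 = 0.0250.
Expected number = 0.0250 × 2000 = 50.00 ≈ 50.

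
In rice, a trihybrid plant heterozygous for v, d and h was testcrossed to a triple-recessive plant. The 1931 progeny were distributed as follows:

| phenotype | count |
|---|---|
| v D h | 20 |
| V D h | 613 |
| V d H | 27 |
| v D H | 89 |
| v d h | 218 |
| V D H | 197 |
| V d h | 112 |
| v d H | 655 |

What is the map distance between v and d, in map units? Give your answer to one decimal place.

The two most frequent reciprocal classes, V D h and v d H, are the parental types, so the F1 was V D h / v d H.
The two rarest classes, v D h and V d H, are the double crossovers. Comparing them with the parentals, only the v allele has switched, so v is the middle locus and the order is d – v – h.
Crossovers in the d–v interval produce the single-crossover classes V d h and v D H (112 + 89 = 201) plus the double crossovers (47).
RF(d–v) = (201 + 47) / 1931 = 248/1931 = 0.1284 → 12.8 map units.

12.8 map units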